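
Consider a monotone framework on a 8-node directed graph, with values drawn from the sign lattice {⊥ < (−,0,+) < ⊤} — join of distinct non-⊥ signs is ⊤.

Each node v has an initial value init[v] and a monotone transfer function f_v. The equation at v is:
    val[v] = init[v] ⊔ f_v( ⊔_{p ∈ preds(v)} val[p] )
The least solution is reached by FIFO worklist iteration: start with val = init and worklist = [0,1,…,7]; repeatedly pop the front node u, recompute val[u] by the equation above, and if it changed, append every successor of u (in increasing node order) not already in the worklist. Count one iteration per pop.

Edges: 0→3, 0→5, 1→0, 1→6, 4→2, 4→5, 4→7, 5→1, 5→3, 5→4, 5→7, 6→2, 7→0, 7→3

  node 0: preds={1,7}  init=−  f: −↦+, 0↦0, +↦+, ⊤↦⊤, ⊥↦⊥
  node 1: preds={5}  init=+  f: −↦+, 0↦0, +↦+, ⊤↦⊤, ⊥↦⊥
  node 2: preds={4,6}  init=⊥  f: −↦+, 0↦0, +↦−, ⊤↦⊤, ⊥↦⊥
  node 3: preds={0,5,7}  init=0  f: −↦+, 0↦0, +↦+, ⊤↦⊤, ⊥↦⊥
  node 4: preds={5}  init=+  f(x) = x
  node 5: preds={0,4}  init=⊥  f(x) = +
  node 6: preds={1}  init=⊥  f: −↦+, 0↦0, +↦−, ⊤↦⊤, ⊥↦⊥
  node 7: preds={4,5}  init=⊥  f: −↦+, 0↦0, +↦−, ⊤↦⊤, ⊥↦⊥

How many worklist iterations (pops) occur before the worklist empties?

Iteration log — 13 steps:
  step 1. node 0  ⊔preds=+  new=⊤  old=−  +wl: 
  step 2. node 1  ⊔preds=⊥  new=+  stable
  step 3. node 2  ⊔preds=+  new=−  old=⊥  +wl: 
  step 4. node 3  ⊔preds=⊤  new=⊤  old=0  +wl: 
  step 5. node 4  ⊔preds=⊥  new=+  stable
  step 6. node 5  ⊔preds=⊤  new=+  old=⊥  +wl: 1,3,4
  step 7. node 6  ⊔preds=+  new=−  old=⊥  +wl: 2
  step 8. node 7  ⊔preds=+  new=−  old=⊥  +wl: 0
  step 9. node 1  ⊔preds=+  new=+  stable
  step 10. node 3  ⊔preds=⊤  new=⊤  stable
  step 11. node 4  ⊔preds=+  new=+  stable
  step 12. node 2  ⊔preds=⊤  new=⊤  old=−  +wl: 
  step 13. node 0  ⊔preds=⊤  new=⊤  stable

Least fixpoint reached:
  node 0: ⊤
  node 1: +
  node 2: ⊤
  node 3: ⊤
  node 4: +
  node 5: +
  node 6: −
  node 7: −

13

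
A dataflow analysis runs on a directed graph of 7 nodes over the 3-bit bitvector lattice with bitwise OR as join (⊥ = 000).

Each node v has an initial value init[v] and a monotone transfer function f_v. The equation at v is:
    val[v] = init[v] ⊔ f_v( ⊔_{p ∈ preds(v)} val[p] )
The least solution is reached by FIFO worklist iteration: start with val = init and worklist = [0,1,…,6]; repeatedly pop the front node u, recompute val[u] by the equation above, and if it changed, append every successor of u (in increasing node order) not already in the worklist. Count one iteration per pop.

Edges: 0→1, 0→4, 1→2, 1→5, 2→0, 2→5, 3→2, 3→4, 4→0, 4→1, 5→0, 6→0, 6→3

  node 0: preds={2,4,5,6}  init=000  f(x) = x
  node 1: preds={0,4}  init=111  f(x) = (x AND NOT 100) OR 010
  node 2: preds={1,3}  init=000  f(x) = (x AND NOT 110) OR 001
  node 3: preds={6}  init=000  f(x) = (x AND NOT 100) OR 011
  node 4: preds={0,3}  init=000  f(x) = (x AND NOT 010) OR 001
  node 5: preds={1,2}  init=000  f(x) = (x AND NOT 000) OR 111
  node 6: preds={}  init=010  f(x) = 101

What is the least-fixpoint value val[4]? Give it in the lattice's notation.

101

Worklist (14 pops):
  #1 pop 0: in=010 → 010 (was 000); enqueue []
  #2 pop 1: in=010 → 111 (no change)
  #3 pop 2: in=111 → 001 (was 000); enqueue [0]
  #4 pop 3: in=010 → 011 (was 000); enqueue [2]
  #5 pop 4: in=011 → 001 (was 000); enqueue [1]
  #6 pop 5: in=111 → 111 (was 000); enqueue []
  #7 pop 6: in=000 → 111 (was 010); enqueue [3]
  #8 pop 0: in=111 → 111 (was 010); enqueue [4]
  #9 pop 2: in=111 → 001 (no change)
  #10 pop 1: in=111 → 111 (no change)
  #11 pop 3: in=111 → 011 (no change)
  #12 pop 4: in=111 → 101 (was 001); enqueue [0,1]
  #13 pop 0: in=111 → 111 (no change)
  #14 pop 1: in=111 → 111 (no change)

Fixpoint:
  val[0] = 111
  val[1] = 111
  val[2] = 001
  val[3] = 011
  val[4] = 101
  val[5] = 111
  val[6] = 111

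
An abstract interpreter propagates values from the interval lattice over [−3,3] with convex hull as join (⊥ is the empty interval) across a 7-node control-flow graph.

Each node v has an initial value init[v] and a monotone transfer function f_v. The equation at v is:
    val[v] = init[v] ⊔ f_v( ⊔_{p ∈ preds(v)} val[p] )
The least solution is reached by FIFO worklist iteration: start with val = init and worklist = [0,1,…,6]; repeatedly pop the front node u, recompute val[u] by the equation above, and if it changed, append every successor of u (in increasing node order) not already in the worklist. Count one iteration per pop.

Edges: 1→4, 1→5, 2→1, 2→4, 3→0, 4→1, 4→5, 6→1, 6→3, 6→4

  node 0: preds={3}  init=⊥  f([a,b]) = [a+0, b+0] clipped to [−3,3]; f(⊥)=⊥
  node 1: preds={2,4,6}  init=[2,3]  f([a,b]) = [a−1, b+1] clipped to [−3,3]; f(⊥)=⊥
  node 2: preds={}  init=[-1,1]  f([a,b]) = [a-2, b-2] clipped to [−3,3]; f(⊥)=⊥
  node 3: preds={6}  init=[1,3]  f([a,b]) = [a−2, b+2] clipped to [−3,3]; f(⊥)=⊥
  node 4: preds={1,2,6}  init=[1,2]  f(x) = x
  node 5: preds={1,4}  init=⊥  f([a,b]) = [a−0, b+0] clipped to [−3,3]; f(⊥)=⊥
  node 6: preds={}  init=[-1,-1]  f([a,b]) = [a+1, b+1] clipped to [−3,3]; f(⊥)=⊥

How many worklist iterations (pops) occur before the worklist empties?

Iteration log — 12 steps:
  step 1. node 0  ⊔preds=[1,3]  new=[1,3]  old=⊥  +wl: 
  step 2. node 1  ⊔preds=[-1,2]  new=[-2,3]  old=[2,3]  +wl: 
  step 3. node 2  ⊔preds=⊥  new=[-1,1]  stable
  step 4. node 3  ⊔preds=[-1,-1]  new=[-3,3]  old=[1,3]  +wl: 0
  step 5. node 4  ⊔preds=[-2,3]  new=[-2,3]  old=[1,2]  +wl: 1
  step 6. node 5  ⊔preds=[-2,3]  new=[-2,3]  old=⊥  +wl: 
  step 7. node 6  ⊔preds=⊥  new=[-1,-1]  stable
  step 8. node 0  ⊔preds=[-3,3]  new=[-3,3]  old=[1,3]  +wl: 
  step 9. node 1  ⊔preds=[-2,3]  new=[-3,3]  old=[-2,3]  +wl: 4,5
  step 10. node 4  ⊔preds=[-3,3]  new=[-3,3]  old=[-2,3]  +wl: 1
  step 11. node 5  ⊔preds=[-3,3]  new=[-3,3]  old=[-2,3]  +wl: 
  step 12. node 1  ⊔preds=[-3,3]  new=[-3,3]  stable

Least fixpoint reached:
  node 0: [-3,3]
  node 1: [-3,3]
  node 2: [-1,1]
  node 3: [-3,3]
  node 4: [-3,3]
  node 5: [-3,3]
  node 6: [-1,-1]

12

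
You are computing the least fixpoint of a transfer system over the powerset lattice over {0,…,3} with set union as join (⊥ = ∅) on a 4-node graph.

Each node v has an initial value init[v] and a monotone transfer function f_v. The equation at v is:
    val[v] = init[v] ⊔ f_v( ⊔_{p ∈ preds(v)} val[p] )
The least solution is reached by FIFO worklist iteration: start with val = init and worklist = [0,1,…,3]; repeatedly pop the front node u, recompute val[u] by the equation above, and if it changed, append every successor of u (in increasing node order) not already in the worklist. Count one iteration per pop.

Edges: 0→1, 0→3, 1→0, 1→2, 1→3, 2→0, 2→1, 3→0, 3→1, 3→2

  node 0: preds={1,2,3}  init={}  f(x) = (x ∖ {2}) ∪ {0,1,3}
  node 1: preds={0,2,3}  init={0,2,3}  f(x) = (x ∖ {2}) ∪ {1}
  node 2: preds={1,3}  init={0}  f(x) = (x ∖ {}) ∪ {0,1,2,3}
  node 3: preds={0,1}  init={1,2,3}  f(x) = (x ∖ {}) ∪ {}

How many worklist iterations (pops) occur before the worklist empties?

Worklist (7 pops):
  #1 pop 0: in={0,1,2,3} → {0,1,3} (was {}); enqueue []
  #2 pop 1: in={0,1,2,3} → {0,1,2,3} (was {0,2,3}); enqueue [0]
  #3 pop 2: in={0,1,2,3} → {0,1,2,3} (was {0}); enqueue [1]
  #4 pop 3: in={0,1,2,3} → {0,1,2,3} (was {1,2,3}); enqueue [2]
  #5 pop 0: in={0,1,2,3} → {0,1,3} (no change)
  #6 pop 1: in={0,1,2,3} → {0,1,2,3} (no change)
  #7 pop 2: in={0,1,2,3} → {0,1,2,3} (no change)

Fixpoint:
  val[0] = {0,1,3}
  val[1] = {0,1,2,3}
  val[2] = {0,1,2,3}
  val[3] = {0,1,2,3}

7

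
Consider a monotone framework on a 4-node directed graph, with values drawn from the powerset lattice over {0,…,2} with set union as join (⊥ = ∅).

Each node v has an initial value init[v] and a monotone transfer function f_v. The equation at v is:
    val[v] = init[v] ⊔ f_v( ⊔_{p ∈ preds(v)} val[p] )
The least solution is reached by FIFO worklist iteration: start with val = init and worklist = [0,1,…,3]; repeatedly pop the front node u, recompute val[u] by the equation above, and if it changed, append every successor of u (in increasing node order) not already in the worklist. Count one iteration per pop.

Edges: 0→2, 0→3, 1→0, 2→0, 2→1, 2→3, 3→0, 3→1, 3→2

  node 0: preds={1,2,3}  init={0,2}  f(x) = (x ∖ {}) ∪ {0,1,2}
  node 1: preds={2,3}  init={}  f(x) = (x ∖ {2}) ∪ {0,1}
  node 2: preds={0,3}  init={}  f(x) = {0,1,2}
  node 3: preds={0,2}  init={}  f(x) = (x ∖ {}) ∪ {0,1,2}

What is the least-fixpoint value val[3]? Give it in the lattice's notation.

{0,1,2}

Trace (7 dequeues):
  [1] u=0 | in {} | out {0,1,2} | prev {0,2} | push {}
  [2] u=1 | in {} | out {0,1} | prev {} | push {0}
  [3] u=2 | in {0,1,2} | out {0,1,2} | prev {} | push {1}
  [4] u=3 | in {0,1,2} | out {0,1,2} | prev {} | push {2}
  [5] u=0 | in {0,1,2} | out {0,1,2} | ==
  [6] u=1 | in {0,1,2} | out {0,1} | ==
  [7] u=2 | in {0,1,2} | out {0,1,2} | ==

Converged values:
  [0] {0,1,2}
  [1] {0,1}
  [2] {0,1,2}
  [3] {0,1,2}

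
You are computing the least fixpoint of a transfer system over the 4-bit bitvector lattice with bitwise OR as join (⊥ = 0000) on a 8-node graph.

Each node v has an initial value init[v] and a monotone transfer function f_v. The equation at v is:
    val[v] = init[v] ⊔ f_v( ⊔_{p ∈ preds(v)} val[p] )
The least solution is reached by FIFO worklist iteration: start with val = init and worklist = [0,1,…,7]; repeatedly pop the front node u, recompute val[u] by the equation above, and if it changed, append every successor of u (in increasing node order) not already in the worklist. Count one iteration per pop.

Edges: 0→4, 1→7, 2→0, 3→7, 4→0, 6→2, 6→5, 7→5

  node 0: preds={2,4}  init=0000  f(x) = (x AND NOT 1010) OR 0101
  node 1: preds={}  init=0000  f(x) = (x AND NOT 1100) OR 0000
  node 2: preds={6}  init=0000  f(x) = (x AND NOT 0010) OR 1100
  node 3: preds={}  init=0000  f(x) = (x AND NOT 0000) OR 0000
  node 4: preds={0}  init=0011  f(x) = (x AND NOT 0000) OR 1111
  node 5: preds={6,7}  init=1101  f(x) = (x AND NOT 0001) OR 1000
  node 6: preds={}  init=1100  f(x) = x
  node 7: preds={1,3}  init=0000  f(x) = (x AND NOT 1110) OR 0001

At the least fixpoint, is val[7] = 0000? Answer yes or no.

no

Worklist (10 pops):
  #1 pop 0: in=0011 → 0101 (was 0000); enqueue []
  #2 pop 1: in=0000 → 0000 (no change)
  #3 pop 2: in=1100 → 1100 (was 0000); enqueue [0]
  #4 pop 3: in=0000 → 0000 (no change)
  #5 pop 4: in=0101 → 1111 (was 0011); enqueue []
  #6 pop 5: in=1100 → 1101 (no change)
  #7 pop 6: in=0000 → 1100 (no change)
  #8 pop 7: in=0000 → 0001 (was 0000); enqueue [5]
  #9 pop 0: in=1111 → 0101 (no change)
  #10 pop 5: in=1101 → 1101 (no change)

Fixpoint:
  val[0] = 0101
  val[1] = 0000
  val[2] = 1100
  val[3] = 0000
  val[4] = 1111
  val[5] = 1101
  val[6] = 1100
  val[7] = 0001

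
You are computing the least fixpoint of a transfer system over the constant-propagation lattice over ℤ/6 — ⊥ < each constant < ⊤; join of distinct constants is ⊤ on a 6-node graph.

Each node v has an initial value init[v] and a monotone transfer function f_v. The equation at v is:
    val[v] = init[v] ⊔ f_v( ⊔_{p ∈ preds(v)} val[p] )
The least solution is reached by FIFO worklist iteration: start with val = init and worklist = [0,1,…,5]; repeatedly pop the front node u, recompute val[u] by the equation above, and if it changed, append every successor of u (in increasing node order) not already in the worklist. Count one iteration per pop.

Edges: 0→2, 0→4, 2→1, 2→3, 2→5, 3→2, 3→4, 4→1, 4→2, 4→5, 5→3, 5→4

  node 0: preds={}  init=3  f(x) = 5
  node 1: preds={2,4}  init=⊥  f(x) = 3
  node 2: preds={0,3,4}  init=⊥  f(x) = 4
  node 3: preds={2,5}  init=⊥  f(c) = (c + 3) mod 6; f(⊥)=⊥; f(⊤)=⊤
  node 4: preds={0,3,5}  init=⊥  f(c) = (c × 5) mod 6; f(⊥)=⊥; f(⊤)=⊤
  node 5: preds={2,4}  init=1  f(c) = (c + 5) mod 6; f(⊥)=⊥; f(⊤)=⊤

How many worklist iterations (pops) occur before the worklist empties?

Iteration log — 10 steps:
  step 1. node 0  ⊔preds=⊥  new=⊤  old=3  +wl: 
  step 2. node 1  ⊔preds=⊥  new=3  old=⊥  +wl: 
  step 3. node 2  ⊔preds=⊤  new=4  old=⊥  +wl: 1
  step 4. node 3  ⊔preds=⊤  new=⊤  old=⊥  +wl: 2
  step 5. node 4  ⊔preds=⊤  new=⊤  old=⊥  +wl: 
  step 6. node 5  ⊔preds=⊤  new=⊤  old=1  +wl: 3,4
  step 7. node 1  ⊔preds=⊤  new=3  stable
  step 8. node 2  ⊔preds=⊤  new=4  stable
  step 9. node 3  ⊔preds=⊤  new=⊤  stable
  step 10. node 4  ⊔preds=⊤  new=⊤  stable

Least fixpoint reached:
  node 0: ⊤
  node 1: 3
  node 2: 4
  node 3: ⊤
  node 4: ⊤
  node 5: ⊤

10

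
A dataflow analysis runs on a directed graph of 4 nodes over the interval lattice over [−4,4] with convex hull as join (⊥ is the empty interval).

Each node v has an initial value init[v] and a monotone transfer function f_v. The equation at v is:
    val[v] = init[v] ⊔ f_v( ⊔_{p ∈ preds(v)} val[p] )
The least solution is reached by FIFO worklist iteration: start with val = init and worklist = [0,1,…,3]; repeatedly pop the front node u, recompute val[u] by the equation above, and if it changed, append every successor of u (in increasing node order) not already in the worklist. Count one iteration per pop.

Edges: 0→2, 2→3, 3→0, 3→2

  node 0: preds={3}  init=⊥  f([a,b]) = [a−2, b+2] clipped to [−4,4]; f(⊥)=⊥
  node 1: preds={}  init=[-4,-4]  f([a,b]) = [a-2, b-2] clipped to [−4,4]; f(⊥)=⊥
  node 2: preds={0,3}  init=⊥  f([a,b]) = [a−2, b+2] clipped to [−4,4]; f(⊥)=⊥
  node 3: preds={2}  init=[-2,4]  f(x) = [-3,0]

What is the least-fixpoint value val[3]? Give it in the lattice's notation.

[-3,4]

Iteration log — 6 steps:
  step 1. node 0  ⊔preds=[-2,4]  new=[-4,4]  old=⊥  +wl: 
  step 2. node 1  ⊔preds=⊥  new=[-4,-4]  stable
  step 3. node 2  ⊔preds=[-4,4]  new=[-4,4]  old=⊥  +wl: 
  step 4. node 3  ⊔preds=[-4,4]  new=[-3,4]  old=[-2,4]  +wl: 0,2
  step 5. node 0  ⊔preds=[-3,4]  new=[-4,4]  stable
  step 6. node 2  ⊔preds=[-4,4]  new=[-4,4]  stable

Least fixpoint reached:
  node 0: [-4,4]
  node 1: [-4,-4]
  node 2: [-4,4]
  node 3: [-3,4]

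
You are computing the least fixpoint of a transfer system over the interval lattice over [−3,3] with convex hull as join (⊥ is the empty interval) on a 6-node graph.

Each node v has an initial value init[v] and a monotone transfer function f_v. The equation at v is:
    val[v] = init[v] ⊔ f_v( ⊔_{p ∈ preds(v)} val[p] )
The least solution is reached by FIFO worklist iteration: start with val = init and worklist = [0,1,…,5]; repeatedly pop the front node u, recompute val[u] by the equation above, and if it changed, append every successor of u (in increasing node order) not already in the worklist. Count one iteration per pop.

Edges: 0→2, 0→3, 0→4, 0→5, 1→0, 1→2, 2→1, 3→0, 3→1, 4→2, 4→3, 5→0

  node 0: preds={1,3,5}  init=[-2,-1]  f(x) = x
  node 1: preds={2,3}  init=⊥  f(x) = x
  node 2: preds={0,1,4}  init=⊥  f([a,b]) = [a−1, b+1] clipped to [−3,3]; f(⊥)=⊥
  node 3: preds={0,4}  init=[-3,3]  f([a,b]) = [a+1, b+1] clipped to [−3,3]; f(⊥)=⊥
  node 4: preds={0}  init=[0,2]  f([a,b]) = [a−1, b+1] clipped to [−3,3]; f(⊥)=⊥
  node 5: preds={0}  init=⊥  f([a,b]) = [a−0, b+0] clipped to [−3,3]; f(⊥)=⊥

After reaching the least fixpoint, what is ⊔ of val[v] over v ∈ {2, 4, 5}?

[-3,3]

Trace (10 dequeues):
  [1] u=0 | in [-3,3] | out [-3,3] | prev [-2,-1] | push {}
  [2] u=1 | in [-3,3] | out [-3,3] | prev ⊥ | push {0}
  [3] u=2 | in [-3,3] | out [-3,3] | prev ⊥ | push {1}
  [4] u=3 | in [-3,3] | out [-3,3] | ==
  [5] u=4 | in [-3,3] | out [-3,3] | prev [0,2] | push {2,3}
  [6] u=5 | in [-3,3] | out [-3,3] | prev ⊥ | push {}
  [7] u=0 | in [-3,3] | out [-3,3] | ==
  [8] u=1 | in [-3,3] | out [-3,3] | ==
  [9] u=2 | in [-3,3] | out [-3,3] | ==
  [10] u=3 | in [-3,3] | out [-3,3] | ==

Converged values:
  [0] [-3,3]
  [1] [-3,3]
  [2] [-3,3]
  [3] [-3,3]
  [4] [-3,3]
  [5] [-3,3]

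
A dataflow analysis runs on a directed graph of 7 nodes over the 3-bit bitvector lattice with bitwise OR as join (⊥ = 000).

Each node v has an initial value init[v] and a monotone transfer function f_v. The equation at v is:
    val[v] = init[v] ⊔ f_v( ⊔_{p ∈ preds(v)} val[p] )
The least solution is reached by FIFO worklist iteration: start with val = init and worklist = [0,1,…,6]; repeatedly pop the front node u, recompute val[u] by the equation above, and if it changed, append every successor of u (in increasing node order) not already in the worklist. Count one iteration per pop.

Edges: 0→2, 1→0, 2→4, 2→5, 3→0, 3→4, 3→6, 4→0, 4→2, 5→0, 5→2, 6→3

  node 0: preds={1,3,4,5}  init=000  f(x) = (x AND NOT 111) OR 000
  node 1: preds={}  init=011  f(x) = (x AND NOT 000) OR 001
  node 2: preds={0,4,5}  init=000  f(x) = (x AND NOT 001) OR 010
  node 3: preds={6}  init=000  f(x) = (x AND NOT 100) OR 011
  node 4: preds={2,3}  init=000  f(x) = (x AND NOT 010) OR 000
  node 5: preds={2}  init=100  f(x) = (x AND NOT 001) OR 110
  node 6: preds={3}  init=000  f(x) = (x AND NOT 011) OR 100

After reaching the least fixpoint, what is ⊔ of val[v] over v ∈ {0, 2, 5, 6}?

110

Trace (10 dequeues):
  [1] u=0 | in 111 | out 000 | ==
  [2] u=1 | in 000 | out 011 | ==
  [3] u=2 | in 100 | out 110 | prev 000 | push {}
  [4] u=3 | in 000 | out 011 | prev 000 | push {0}
  [5] u=4 | in 111 | out 101 | prev 000 | push {2}
  [6] u=5 | in 110 | out 110 | prev 100 | push {}
  [7] u=6 | in 011 | out 100 | prev 000 | push {3}
  [8] u=0 | in 111 | out 000 | ==
  [9] u=2 | in 111 | out 110 | ==
  [10] u=3 | in 100 | out 011 | ==

Converged values:
  [0] 000
  [1] 011
  [2] 110
  [3] 011
  [4] 101
  [5] 110
  [6] 100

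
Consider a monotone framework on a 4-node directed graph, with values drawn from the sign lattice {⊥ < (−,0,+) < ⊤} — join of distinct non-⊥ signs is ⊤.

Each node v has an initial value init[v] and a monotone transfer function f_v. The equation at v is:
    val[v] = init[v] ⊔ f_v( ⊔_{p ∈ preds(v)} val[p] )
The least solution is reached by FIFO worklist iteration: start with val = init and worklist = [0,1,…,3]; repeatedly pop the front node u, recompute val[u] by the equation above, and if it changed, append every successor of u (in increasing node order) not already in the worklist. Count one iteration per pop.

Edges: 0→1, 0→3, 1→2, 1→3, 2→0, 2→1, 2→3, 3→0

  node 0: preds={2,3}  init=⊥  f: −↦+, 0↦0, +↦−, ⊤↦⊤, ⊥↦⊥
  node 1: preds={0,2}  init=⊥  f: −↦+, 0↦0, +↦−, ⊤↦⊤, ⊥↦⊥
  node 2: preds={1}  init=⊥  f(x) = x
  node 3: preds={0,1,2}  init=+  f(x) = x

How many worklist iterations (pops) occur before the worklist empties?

11

Trace (11 dequeues):
  [1] u=0 | in + | out − | prev ⊥ | push {}
  [2] u=1 | in − | out + | prev ⊥ | push {}
  [3] u=2 | in + | out + | prev ⊥ | push {0,1}
  [4] u=3 | in ⊤ | out ⊤ | prev + | push {}
  [5] u=0 | in ⊤ | out ⊤ | prev − | push {3}
  [6] u=1 | in ⊤ | out ⊤ | prev + | push {2}
  [7] u=3 | in ⊤ | out ⊤ | ==
  [8] u=2 | in ⊤ | out ⊤ | prev + | push {0,1,3}
  [9] u=0 | in ⊤ | out ⊤ | ==
  [10] u=1 | in ⊤ | out ⊤ | ==
  [11] u=3 | in ⊤ | out ⊤ | ==

Converged values:
  [0] ⊤
  [1] ⊤
  [2] ⊤
  [3] ⊤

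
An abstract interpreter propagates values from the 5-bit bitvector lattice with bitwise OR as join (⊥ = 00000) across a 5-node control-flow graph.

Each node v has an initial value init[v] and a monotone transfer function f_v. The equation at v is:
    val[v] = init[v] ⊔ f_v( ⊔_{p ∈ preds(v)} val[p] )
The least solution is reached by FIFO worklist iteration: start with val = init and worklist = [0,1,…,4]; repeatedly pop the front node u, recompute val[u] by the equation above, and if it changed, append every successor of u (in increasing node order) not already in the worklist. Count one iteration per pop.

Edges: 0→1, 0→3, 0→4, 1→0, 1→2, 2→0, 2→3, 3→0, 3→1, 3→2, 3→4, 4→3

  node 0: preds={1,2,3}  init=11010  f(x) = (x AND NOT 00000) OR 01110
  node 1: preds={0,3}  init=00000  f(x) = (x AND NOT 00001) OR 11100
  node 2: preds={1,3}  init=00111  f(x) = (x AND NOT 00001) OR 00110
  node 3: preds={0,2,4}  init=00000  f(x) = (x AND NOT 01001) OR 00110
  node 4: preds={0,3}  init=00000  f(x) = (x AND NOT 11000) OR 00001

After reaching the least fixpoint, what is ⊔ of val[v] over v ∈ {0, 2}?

Worklist (9 pops):
  #1 pop 0: in=00111 → 11111 (was 11010); enqueue []
  #2 pop 1: in=11111 → 11110 (was 00000); enqueue [0]
  #3 pop 2: in=11110 → 11111 (was 00111); enqueue []
  #4 pop 3: in=11111 → 10110 (was 00000); enqueue [1,2]
  #5 pop 4: in=11111 → 00111 (was 00000); enqueue [3]
  #6 pop 0: in=11111 → 11111 (no change)
  #7 pop 1: in=11111 → 11110 (no change)
  #8 pop 2: in=11110 → 11111 (no change)
  #9 pop 3: in=11111 → 10110 (no change)

Fixpoint:
  val[0] = 11111
  val[1] = 11110
  val[2] = 11111
  val[3] = 10110
  val[4] = 00111

11111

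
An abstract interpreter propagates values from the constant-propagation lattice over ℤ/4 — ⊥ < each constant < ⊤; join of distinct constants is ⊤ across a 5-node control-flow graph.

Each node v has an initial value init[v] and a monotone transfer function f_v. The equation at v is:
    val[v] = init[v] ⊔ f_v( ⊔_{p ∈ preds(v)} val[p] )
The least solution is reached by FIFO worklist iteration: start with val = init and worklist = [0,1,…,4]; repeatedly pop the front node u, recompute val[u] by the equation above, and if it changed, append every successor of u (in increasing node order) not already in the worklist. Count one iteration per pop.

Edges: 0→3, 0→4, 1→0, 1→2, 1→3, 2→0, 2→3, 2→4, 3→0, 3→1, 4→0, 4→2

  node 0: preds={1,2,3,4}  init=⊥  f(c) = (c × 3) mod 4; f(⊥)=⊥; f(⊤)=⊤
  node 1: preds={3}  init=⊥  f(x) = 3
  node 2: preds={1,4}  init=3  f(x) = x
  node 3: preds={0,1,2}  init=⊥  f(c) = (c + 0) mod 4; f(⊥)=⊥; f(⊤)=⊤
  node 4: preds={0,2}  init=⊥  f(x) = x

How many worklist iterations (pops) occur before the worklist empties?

Trace (11 dequeues):
  [1] u=0 | in 3 | out 1 | prev ⊥ | push {}
  [2] u=1 | in ⊥ | out 3 | prev ⊥ | push {0}
  [3] u=2 | in 3 | out 3 | ==
  [4] u=3 | in ⊤ | out ⊤ | prev ⊥ | push {1}
  [5] u=4 | in ⊤ | out ⊤ | prev ⊥ | push {2}
  [6] u=0 | in ⊤ | out ⊤ | prev 1 | push {3,4}
  [7] u=1 | in ⊤ | out 3 | ==
  [8] u=2 | in ⊤ | out ⊤ | prev 3 | push {0}
  [9] u=3 | in ⊤ | out ⊤ | ==
  [10] u=4 | in ⊤ | out ⊤ | ==
  [11] u=0 | in ⊤ | out ⊤ | ==

Converged values:
  [0] ⊤
  [1] 3
  [2] ⊤
  [3] ⊤
  [4] ⊤

11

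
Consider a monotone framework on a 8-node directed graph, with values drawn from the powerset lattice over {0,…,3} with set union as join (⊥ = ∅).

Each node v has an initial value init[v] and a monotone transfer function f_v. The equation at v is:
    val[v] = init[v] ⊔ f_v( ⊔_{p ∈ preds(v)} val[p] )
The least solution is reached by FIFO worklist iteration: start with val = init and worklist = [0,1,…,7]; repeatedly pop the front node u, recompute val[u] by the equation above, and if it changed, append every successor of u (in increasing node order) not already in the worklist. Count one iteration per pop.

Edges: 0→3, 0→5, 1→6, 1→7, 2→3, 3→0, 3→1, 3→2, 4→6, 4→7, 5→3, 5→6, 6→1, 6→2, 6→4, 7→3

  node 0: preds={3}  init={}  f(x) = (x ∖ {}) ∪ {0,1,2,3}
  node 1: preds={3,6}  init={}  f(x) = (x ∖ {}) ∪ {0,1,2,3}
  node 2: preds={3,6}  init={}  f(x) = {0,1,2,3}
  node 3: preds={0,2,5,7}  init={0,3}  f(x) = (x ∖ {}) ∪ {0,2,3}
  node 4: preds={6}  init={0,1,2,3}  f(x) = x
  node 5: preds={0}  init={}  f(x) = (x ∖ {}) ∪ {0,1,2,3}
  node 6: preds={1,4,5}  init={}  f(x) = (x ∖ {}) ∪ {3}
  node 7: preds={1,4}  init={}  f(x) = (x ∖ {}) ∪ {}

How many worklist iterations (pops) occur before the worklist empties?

Trace (13 dequeues):
  [1] u=0 | in {0,3} | out {0,1,2,3} | prev {} | push {}
  [2] u=1 | in {0,3} | out {0,1,2,3} | prev {} | push {}
  [3] u=2 | in {0,3} | out {0,1,2,3} | prev {} | push {}
  [4] u=3 | in {0,1,2,3} | out {0,1,2,3} | prev {0,3} | push {0,1,2}
  [5] u=4 | in {} | out {0,1,2,3} | ==
  [6] u=5 | in {0,1,2,3} | out {0,1,2,3} | prev {} | push {3}
  [7] u=6 | in {0,1,2,3} | out {0,1,2,3} | prev {} | push {4}
  [8] u=7 | in {0,1,2,3} | out {0,1,2,3} | prev {} | push {}
  [9] u=0 | in {0,1,2,3} | out {0,1,2,3} | ==
  [10] u=1 | in {0,1,2,3} | out {0,1,2,3} | ==
  [11] u=2 | in {0,1,2,3} | out {0,1,2,3} | ==
  [12] u=3 | in {0,1,2,3} | out {0,1,2,3} | ==
  [13] u=4 | in {0,1,2,3} | out {0,1,2,3} | ==

Converged values:
  [0] {0,1,2,3}
  [1] {0,1,2,3}
  [2] {0,1,2,3}
  [3] {0,1,2,3}
  [4] {0,1,2,3}
  [5] {0,1,2,3}
  [6] {0,1,2,3}
  [7] {0,1,2,3}

13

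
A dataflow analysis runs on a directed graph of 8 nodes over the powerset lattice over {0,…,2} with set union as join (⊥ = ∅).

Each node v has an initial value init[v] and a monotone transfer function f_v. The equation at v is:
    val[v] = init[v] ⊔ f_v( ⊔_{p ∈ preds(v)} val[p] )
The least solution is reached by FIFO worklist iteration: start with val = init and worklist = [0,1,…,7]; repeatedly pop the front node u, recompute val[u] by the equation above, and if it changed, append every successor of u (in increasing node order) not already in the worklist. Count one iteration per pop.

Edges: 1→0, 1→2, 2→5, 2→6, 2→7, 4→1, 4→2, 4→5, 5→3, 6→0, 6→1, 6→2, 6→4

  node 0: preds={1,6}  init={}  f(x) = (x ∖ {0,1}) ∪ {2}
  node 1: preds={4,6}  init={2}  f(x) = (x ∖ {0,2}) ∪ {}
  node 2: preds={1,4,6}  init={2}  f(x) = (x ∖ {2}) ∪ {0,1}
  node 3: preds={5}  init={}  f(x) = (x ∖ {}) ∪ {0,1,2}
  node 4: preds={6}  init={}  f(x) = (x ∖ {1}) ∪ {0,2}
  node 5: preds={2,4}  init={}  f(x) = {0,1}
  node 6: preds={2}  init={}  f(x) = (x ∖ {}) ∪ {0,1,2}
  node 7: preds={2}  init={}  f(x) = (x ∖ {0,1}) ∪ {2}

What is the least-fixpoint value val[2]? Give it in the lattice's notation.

Worklist (13 pops):
  #1 pop 0: in={2} → {2} (was {}); enqueue []
  #2 pop 1: in={} → {2} (no change)
  #3 pop 2: in={2} → {0,1,2} (was {2}); enqueue []
  #4 pop 3: in={} → {0,1,2} (was {}); enqueue []
  #5 pop 4: in={} → {0,2} (was {}); enqueue [1,2]
  #6 pop 5: in={0,1,2} → {0,1} (was {}); enqueue [3]
  #7 pop 6: in={0,1,2} → {0,1,2} (was {}); enqueue [0,4]
  #8 pop 7: in={0,1,2} → {2} (was {}); enqueue []
  #9 pop 1: in={0,1,2} → {1,2} (was {2}); enqueue []
  #10 pop 2: in={0,1,2} → {0,1,2} (no change)
  #11 pop 3: in={0,1} → {0,1,2} (no change)
  #12 pop 0: in={0,1,2} → {2} (no change)
  #13 pop 4: in={0,1,2} → {0,2} (no change)

Fixpoint:
  val[0] = {2}
  val[1] = {1,2}
  val[2] = {0,1,2}
  val[3] = {0,1,2}
  val[4] = {0,2}
  val[5] = {0,1}
  val[6] = {0,1,2}
  val[7] = {2}

{0,1,2}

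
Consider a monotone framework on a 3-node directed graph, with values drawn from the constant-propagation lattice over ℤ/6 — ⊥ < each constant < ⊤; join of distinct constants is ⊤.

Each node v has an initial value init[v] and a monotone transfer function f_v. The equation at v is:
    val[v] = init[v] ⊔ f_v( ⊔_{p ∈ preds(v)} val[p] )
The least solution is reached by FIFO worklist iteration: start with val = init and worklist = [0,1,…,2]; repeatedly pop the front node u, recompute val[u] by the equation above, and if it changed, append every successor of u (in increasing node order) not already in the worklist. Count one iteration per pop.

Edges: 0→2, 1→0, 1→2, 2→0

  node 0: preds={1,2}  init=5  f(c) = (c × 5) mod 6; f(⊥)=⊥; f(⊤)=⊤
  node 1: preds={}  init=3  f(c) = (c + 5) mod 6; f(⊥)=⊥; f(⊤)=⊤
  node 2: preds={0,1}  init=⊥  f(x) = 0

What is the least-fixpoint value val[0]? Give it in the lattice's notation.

⊤

Iteration log — 4 steps:
  step 1. node 0  ⊔preds=3  new=⊤  old=5  +wl: 
  step 2. node 1  ⊔preds=⊥  new=3  stable
  step 3. node 2  ⊔preds=⊤  new=0  old=⊥  +wl: 0
  step 4. node 0  ⊔preds=⊤  new=⊤  stable

Least fixpoint reached:
  node 0: ⊤
  node 1: 3
  node 2: 0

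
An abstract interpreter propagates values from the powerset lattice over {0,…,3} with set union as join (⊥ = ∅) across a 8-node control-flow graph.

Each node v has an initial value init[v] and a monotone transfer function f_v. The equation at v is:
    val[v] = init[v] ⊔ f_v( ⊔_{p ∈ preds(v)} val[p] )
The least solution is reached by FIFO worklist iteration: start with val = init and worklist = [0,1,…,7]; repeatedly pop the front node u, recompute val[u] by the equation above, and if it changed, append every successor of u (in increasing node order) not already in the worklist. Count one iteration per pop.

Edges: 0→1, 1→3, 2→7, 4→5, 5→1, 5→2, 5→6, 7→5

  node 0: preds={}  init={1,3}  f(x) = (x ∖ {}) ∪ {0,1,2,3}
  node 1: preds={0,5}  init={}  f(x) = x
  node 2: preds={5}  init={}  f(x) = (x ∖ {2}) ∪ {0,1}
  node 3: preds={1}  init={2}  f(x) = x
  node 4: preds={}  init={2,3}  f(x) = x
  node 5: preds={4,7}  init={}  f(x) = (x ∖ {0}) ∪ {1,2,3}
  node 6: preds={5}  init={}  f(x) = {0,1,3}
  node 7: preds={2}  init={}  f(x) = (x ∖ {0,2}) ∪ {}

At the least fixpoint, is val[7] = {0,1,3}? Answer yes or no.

no

Worklist (13 pops):
  #1 pop 0: in={} → {0,1,2,3} (was {1,3}); enqueue []
  #2 pop 1: in={0,1,2,3} → {0,1,2,3} (was {}); enqueue []
  #3 pop 2: in={} → {0,1} (was {}); enqueue []
  #4 pop 3: in={0,1,2,3} → {0,1,2,3} (was {2}); enqueue []
  #5 pop 4: in={} → {2,3} (no change)
  #6 pop 5: in={2,3} → {1,2,3} (was {}); enqueue [1,2]
  #7 pop 6: in={1,2,3} → {0,1,3} (was {}); enqueue []
  #8 pop 7: in={0,1} → {1} (was {}); enqueue [5]
  #9 pop 1: in={0,1,2,3} → {0,1,2,3} (no change)
  #10 pop 2: in={1,2,3} → {0,1,3} (was {0,1}); enqueue [7]
  #11 pop 5: in={1,2,3} → {1,2,3} (no change)
  #12 pop 7: in={0,1,3} → {1,3} (was {1}); enqueue [5]
  #13 pop 5: in={1,2,3} → {1,2,3} (no change)

Fixpoint:
  val[0] = {0,1,2,3}
  val[1] = {0,1,2,3}
  val[2] = {0,1,3}
  val[3] = {0,1,2,3}
  val[4] = {2,3}
  val[5] = {1,2,3}
  val[6] = {0,1,3}
  val[7] = {1,3}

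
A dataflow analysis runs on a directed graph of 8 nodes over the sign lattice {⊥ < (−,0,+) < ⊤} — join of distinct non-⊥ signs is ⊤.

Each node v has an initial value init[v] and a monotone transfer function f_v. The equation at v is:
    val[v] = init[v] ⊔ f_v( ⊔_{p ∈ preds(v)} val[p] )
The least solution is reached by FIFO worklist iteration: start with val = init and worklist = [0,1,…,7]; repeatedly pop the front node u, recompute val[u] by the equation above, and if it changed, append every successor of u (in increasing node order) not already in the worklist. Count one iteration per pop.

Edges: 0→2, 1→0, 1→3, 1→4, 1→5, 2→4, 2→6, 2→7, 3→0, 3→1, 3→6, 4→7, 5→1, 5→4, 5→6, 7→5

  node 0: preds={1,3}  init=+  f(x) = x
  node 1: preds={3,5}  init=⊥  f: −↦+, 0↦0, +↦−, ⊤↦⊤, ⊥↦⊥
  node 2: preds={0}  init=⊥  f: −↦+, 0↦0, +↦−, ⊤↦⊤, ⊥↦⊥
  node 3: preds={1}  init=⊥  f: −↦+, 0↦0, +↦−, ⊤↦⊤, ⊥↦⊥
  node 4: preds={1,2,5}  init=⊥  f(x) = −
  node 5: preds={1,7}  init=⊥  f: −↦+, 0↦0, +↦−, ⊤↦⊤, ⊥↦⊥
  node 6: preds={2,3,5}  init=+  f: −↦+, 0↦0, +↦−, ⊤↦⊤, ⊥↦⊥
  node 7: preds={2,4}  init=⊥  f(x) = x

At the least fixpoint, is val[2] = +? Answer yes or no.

Trace (31 dequeues):
  [1] u=0 | in ⊥ | out + | ==
  [2] u=1 | in ⊥ | out ⊥ | ==
  [3] u=2 | in + | out − | prev ⊥ | push {}
  [4] u=3 | in ⊥ | out ⊥ | ==
  [5] u=4 | in − | out − | prev ⊥ | push {}
  [6] u=5 | in ⊥ | out ⊥ | ==
  [7] u=6 | in − | out + | ==
  [8] u=7 | in − | out − | prev ⊥ | push {5}
  [9] u=5 | in − | out + | prev ⊥ | push {1,4,6}
  [10] u=1 | in + | out − | prev ⊥ | push {0,3,5}
  [11] u=4 | in ⊤ | out − | ==
  [12] u=6 | in ⊤ | out ⊤ | prev + | push {}
  [13] u=0 | in − | out ⊤ | prev + | push {2}
  [14] u=3 | in − | out + | prev ⊥ | push {0,1,6}
  [15] u=5 | in − | out + | ==
  [16] u=2 | in ⊤ | out ⊤ | prev − | push {4,7}
  [17] u=0 | in ⊤ | out ⊤ | ==
  [18] u=1 | in + | out − | ==
  [19] u=6 | in ⊤ | out ⊤ | ==
  [20] u=4 | in ⊤ | out − | ==
  [21] u=7 | in ⊤ | out ⊤ | prev − | push {5}
  [22] u=5 | in ⊤ | out ⊤ | prev + | push {1,4,6}
  [23] u=1 | in ⊤ | out ⊤ | prev − | push {0,3,5}
  [24] u=4 | in ⊤ | out − | ==
  [25] u=6 | in ⊤ | out ⊤ | ==
  [26] u=0 | in ⊤ | out ⊤ | ==
  [27] u=3 | in ⊤ | out ⊤ | prev + | push {0,1,6}
  [28] u=5 | in ⊤ | out ⊤ | ==
  [29] u=0 | in ⊤ | out ⊤ | ==
  [30] u=1 | in ⊤ | out ⊤ | ==
  [31] u=6 | in ⊤ | out ⊤ | ==

Converged values:
  [0] ⊤
  [1] ⊤
  [2] ⊤
  [3] ⊤
  [4] −
  [5] ⊤
  [6] ⊤
  [7] ⊤

no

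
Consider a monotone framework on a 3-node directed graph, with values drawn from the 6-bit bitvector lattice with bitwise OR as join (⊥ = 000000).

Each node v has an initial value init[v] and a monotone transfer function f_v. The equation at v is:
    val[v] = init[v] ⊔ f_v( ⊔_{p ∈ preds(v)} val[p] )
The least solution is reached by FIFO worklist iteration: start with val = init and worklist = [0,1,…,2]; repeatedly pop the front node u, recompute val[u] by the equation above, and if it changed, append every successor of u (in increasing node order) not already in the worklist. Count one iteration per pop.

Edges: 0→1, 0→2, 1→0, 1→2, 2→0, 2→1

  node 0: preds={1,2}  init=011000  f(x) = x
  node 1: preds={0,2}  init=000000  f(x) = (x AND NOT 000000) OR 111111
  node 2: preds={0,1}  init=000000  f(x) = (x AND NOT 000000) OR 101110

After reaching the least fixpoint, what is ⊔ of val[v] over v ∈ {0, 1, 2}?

111111

Iteration log — 6 steps:
  step 1. node 0  ⊔preds=000000  new=011000  stable
  step 2. node 1  ⊔preds=011000  new=111111  old=000000  +wl: 0
  step 3. node 2  ⊔preds=111111  new=111111  old=000000  +wl: 1
  step 4. node 0  ⊔preds=111111  new=111111  old=011000  +wl: 2
  step 5. node 1  ⊔preds=111111  new=111111  stable
  step 6. node 2  ⊔preds=111111  new=111111  stable

Least fixpoint reached:
  node 0: 111111
  node 1: 111111
  node 2: 111111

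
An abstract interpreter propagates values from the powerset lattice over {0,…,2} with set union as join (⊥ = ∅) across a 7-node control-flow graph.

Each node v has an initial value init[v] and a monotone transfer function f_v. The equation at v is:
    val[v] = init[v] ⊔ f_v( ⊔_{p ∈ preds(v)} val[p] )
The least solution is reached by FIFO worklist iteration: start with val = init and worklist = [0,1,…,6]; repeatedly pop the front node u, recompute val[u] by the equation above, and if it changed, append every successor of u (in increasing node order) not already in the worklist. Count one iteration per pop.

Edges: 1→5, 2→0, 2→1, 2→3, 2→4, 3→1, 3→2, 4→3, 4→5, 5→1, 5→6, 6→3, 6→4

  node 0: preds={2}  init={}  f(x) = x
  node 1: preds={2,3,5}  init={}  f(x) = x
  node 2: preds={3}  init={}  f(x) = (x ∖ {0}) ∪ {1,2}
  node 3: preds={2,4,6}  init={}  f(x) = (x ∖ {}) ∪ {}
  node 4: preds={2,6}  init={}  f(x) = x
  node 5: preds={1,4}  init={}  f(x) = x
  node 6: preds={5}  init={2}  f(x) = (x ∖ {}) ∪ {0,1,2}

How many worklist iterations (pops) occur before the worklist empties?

Trace (18 dequeues):
  [1] u=0 | in {} | out {} | ==
  [2] u=1 | in {} | out {} | ==
  [3] u=2 | in {} | out {1,2} | prev {} | push {0,1}
  [4] u=3 | in {1,2} | out {1,2} | prev {} | push {2}
  [5] u=4 | in {1,2} | out {1,2} | prev {} | push {3}
  [6] u=5 | in {1,2} | out {1,2} | prev {} | push {}
  [7] u=6 | in {1,2} | out {0,1,2} | prev {2} | push {4}
  [8] u=0 | in {1,2} | out {1,2} | prev {} | push {}
  [9] u=1 | in {1,2} | out {1,2} | prev {} | push {5}
  [10] u=2 | in {1,2} | out {1,2} | ==
  [11] u=3 | in {0,1,2} | out {0,1,2} | prev {1,2} | push {1,2}
  [12] u=4 | in {0,1,2} | out {0,1,2} | prev {1,2} | push {3}
  [13] u=5 | in {0,1,2} | out {0,1,2} | prev {1,2} | push {6}
  [14] u=1 | in {0,1,2} | out {0,1,2} | prev {1,2} | push {5}
  [15] u=2 | in {0,1,2} | out {1,2} | ==
  [16] u=3 | in {0,1,2} | out {0,1,2} | ==
  [17] u=6 | in {0,1,2} | out {0,1,2} | ==
  [18] u=5 | in {0,1,2} | out {0,1,2} | ==

Converged values:
  [0] {1,2}
  [1] {0,1,2}
  [2] {1,2}
  [3] {0,1,2}
  [4] {0,1,2}
  [5] {0,1,2}
  [6] {0,1,2}

18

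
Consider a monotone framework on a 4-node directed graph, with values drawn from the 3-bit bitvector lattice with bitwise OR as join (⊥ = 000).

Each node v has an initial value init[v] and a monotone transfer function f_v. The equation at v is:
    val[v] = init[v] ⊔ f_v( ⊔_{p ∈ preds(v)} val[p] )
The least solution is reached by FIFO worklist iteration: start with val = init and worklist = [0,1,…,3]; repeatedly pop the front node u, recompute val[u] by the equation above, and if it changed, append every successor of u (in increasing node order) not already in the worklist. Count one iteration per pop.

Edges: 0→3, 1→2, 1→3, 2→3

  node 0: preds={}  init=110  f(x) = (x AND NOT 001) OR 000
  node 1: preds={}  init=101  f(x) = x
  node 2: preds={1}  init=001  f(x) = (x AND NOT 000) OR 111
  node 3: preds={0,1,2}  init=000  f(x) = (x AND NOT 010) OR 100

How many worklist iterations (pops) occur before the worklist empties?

Iteration log — 4 steps:
  step 1. node 0  ⊔preds=000  new=110  stable
  step 2. node 1  ⊔preds=000  new=101  stable
  step 3. node 2  ⊔preds=101  new=111  old=001  +wl: 
  step 4. node 3  ⊔preds=111  new=101  old=000  +wl: 

Least fixpoint reached:
  node 0: 110
  node 1: 101
  node 2: 111
  node 3: 101

4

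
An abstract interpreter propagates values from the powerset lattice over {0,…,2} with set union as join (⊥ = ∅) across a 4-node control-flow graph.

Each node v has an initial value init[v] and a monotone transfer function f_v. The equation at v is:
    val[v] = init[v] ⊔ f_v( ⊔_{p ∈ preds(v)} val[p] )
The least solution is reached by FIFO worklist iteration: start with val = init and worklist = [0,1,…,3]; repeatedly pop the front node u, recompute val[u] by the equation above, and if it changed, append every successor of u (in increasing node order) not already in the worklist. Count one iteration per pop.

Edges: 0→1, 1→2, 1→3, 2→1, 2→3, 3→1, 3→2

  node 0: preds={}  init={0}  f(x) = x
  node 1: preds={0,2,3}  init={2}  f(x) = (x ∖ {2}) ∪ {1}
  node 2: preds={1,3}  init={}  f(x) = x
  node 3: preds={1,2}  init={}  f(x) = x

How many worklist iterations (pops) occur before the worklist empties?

Worklist (6 pops):
  #1 pop 0: in={} → {0} (no change)
  #2 pop 1: in={0} → {0,1,2} (was {2}); enqueue []
  #3 pop 2: in={0,1,2} → {0,1,2} (was {}); enqueue [1]
  #4 pop 3: in={0,1,2} → {0,1,2} (was {}); enqueue [2]
  #5 pop 1: in={0,1,2} → {0,1,2} (no change)
  #6 pop 2: in={0,1,2} → {0,1,2} (no change)

Fixpoint:
  val[0] = {0}
  val[1] = {0,1,2}
  val[2] = {0,1,2}
  val[3] = {0,1,2}

6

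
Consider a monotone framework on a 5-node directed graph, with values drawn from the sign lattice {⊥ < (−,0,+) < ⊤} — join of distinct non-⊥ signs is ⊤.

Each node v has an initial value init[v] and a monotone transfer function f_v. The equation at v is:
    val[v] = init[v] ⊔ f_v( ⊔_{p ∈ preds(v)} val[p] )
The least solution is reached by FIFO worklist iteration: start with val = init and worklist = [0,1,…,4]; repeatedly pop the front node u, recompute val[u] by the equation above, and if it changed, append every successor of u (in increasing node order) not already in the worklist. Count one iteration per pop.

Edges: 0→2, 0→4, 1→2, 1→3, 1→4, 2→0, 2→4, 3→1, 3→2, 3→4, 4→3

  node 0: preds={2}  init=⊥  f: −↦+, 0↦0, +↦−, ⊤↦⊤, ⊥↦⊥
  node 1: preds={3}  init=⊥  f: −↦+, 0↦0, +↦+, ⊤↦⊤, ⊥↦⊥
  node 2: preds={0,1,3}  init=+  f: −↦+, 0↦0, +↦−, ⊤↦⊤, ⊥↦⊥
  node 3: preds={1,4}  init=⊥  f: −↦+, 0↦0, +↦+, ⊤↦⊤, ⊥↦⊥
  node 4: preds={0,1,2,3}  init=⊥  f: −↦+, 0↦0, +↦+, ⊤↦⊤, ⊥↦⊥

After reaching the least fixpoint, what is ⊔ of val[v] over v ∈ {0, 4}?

⊤

Worklist (13 pops):
  #1 pop 0: in=+ → − (was ⊥); enqueue []
  #2 pop 1: in=⊥ → ⊥ (no change)
  #3 pop 2: in=− → + (no change)
  #4 pop 3: in=⊥ → ⊥ (no change)
  #5 pop 4: in=⊤ → ⊤ (was ⊥); enqueue [3]
  #6 pop 3: in=⊤ → ⊤ (was ⊥); enqueue [1,2,4]
  #7 pop 1: in=⊤ → ⊤ (was ⊥); enqueue [3]
  #8 pop 2: in=⊤ → ⊤ (was +); enqueue [0]
  #9 pop 4: in=⊤ → ⊤ (no change)
  #10 pop 3: in=⊤ → ⊤ (no change)
  #11 pop 0: in=⊤ → ⊤ (was −); enqueue [2,4]
  #12 pop 2: in=⊤ → ⊤ (no change)
  #13 pop 4: in=⊤ → ⊤ (no change)

Fixpoint:
  val[0] = ⊤
  val[1] = ⊤
  val[2] = ⊤
  val[3] = ⊤
  val[4] = ⊤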